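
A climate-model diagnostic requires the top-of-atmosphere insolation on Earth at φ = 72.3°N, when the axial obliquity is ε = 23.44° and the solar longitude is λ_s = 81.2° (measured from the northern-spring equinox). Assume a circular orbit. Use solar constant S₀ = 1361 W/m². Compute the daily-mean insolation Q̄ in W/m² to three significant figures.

Solar declination: sin δ = sin ε · sin λ_s = sin 23.44° × sin 81.2° = 0.39311, so δ = +23.148°.
cos H₀ = −tan(+72.3°) tan(+23.148°) = -1.3396 ≤ −1 ⇒ polar day, H₀ = π.
Bracket: H₀ sin φ sin δ + cos φ cos δ sin H₀ = 3.1416×0.95266×0.39311 + 0.30403×0.91949×0.00000 = 1.176530 + 0.000000 = 1.176530.
Q̄ = (S₀/π) × [bracket] = (1361/π) × 1.176530 = 509.7 W/m².

Q̄ ≈ 510 W/m²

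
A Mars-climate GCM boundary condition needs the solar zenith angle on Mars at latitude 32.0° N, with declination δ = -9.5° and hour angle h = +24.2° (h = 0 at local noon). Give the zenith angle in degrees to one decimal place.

θ_z = 47.5°

cos θ_z = sin ϕ sin δ + cos ϕ cos δ cos h = -0.087462 + 0.762913 = 0.675451.
θ_z = arccos(0.675451) = 47.5°.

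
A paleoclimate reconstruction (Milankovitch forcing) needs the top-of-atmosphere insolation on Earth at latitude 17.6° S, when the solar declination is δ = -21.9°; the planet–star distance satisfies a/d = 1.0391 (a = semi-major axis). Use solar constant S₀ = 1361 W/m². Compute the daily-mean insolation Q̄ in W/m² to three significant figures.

cos H₀ = −tan(-17.6°) tan(-21.900°) = -0.1275, H₀ = 1.6987 rad.
Bracket: H₀ sin φ sin δ + cos φ cos δ sin H₀ = 1.6987×-0.30237×-0.37299 + 0.95319×0.92784×0.99184 = 0.191581 + 0.877191 = 1.068772.
Inverse-square distance factor (a/d)² = 1.0391² = 1.079729.
Q̄ = (S₀/π) × 1.079729 × [bracket] = (1361/π) × 1.079729 × 1.068772 = 499.9 W/m².

Q̄ ≈ 500 W/m²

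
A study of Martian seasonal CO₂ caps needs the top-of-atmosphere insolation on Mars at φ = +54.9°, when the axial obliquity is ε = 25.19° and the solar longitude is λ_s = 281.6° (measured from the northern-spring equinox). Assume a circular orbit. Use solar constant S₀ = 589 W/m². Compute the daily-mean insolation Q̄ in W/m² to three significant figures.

Q̄ ≈ 19.3 W/m²

Solar declination: sin δ = sin ε · sin λ_s = sin 25.19° × sin 281.6° = -0.41693, so δ = -24.641°.
cos H₀ = −tan(+54.9°) tan(-24.641°) = 0.6527, H₀ = 0.8597 rad.
Bracket: H₀ sin φ sin δ + cos φ cos δ sin H₀ = 0.8597×0.81815×-0.41693 + 0.57501×0.90894×0.75765 = -0.293253 + 0.395985 = 0.102732.
Q̄ = (S₀/π) × [bracket] = (589/π) × 0.102732 = 19.26 W/m².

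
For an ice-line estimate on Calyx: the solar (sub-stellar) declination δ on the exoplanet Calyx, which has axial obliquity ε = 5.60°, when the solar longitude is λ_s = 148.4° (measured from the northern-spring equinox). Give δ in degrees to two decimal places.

sin δ = sin ε · sin λ_s = sin 5.60° × sin 148.4° = 0.051132.
δ = arcsin(0.051132) = +2.93°.

δ = +2.93°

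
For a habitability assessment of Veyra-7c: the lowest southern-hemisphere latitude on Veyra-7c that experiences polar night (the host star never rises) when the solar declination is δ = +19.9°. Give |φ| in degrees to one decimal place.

Polar night requires cos H₀ = −tan φ tan δ ≥ 1, i.e. tan φ tan δ ≤ −1.
The boundary is |tan φ| · |tan δ| = 1, so |φ| = 90° − |δ| = 90° − 19.9° = 70.1° in the southern hemisphere.

|φ| = 70.1°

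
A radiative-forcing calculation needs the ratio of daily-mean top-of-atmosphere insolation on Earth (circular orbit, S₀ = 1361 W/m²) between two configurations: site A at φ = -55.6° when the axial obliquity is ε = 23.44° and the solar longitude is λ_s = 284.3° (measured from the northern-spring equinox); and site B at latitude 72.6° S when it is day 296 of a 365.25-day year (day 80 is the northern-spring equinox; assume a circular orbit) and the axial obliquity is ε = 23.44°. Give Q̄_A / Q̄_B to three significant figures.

Q̄_A / Q̄_B ≈ 1.62

— Configuration A (φ=-55.6°):
Solar declination: sin δ = sin ε · sin λ_s = sin 23.44° × sin 284.3° = -0.38546, so δ = -22.673°.
cos H₀ = −tan(-55.6°) tan(-22.673°) = -0.6101, H₀ = 2.2270 rad.
Bracket: H₀ sin φ sin δ + cos φ cos δ sin H₀ = 2.2270×-0.82511×-0.38546 + 0.56497×0.92272×0.79232 = 0.708290 + 0.413044 = 1.121334.
Q̄ = (S₀/π) × [bracket] = (1361/π) × 1.121334 = 485.78 W/m².
— Configuration B (φ=-72.6°):
Solar longitude: λ_s = 360° × (296 − 80)/365.25 = 212.895°.
sin δ = sin 23.44° × sin 212.895° = -0.21604, so δ = -12.477°.
cos H₀ = −tan(-72.6°) tan(-12.477°) = -0.7061, H₀ = 2.3547 rad.
Bracket: H₀ sin φ sin δ + cos φ cos δ sin H₀ = 2.3547×-0.95424×-0.21604 + 0.29904×0.97638×0.70815 = 0.485431 + 0.206763 = 0.692194.
Q̄ = (S₀/π) × [bracket] = (1361/π) × 0.692194 = 299.87 W/m².
Ratio Q̄_A / Q̄_B = 485.78 / 299.87 = 1.620.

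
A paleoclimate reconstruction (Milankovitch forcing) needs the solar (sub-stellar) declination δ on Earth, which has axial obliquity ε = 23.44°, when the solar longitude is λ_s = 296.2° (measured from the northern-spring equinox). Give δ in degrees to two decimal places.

sin δ = sin ε · sin λ_s = sin 23.44° × sin 296.2° = -0.356919.
δ = arcsin(-0.356919) = -20.91°.

δ = -20.91°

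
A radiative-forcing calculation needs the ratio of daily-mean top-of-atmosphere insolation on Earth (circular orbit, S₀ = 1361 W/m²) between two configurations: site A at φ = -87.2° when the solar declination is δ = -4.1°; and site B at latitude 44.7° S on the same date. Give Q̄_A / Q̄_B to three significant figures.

Q̄_A / Q̄_B ≈ 0.284

— Configuration A (φ=-87.2°):
cos H₀ = −tan(-87.2°) tan(-4.100°) = -1.4656 ≤ −1 ⇒ polar day, H₀ = π.
Bracket: H₀ sin φ sin δ + cos φ cos δ sin H₀ = 3.1416×-0.99881×-0.07150 + 0.04885×0.99744×0.00000 = 0.224357 + 0.000000 = 0.224357.
Q̄ = (S₀/π) × [bracket] = (1361/π) × 0.224357 = 97.196 W/m².
— Configuration B (φ=-44.7°):
cos H₀ = −tan(-44.7°) tan(-4.100°) = -0.0709, H₀ = 1.6418 rad.
Bracket: H₀ sin φ sin δ + cos φ cos δ sin H₀ = 1.6418×-0.70339×-0.07150 + 0.71080×0.99744×0.99748 = 0.082570 + 0.707194 = 0.789764.
Q̄ = (S₀/π) × [bracket] = (1361/π) × 0.789764 = 342.14 W/m².
Ratio Q̄_A / Q̄_B = 97.196 / 342.14 = 0.2841.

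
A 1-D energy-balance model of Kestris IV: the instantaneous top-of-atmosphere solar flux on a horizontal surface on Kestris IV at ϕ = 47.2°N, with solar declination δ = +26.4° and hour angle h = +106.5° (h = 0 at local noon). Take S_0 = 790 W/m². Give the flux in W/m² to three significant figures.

121 W/m²

cos θ_z = sin ϕ sin δ + cos ϕ cos δ cos h = 0.326242 + -0.172847 = 0.153395.
Flux = S_0 · cos θ_z = 790 × 0.153395 = 121.2 W/m².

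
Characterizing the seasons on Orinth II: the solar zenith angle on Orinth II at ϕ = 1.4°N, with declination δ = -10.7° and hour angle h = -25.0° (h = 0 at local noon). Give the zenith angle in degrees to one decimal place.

cos θ_z = sin ϕ sin δ + cos ϕ cos δ cos h = -0.004536 + 0.890284 = 0.885748.
θ_z = arccos(0.885748) = 27.7°.

θ_z = 27.7°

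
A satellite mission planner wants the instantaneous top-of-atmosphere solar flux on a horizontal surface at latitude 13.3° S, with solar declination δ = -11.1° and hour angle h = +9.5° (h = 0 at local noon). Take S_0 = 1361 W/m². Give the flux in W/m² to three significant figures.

1.34e+03 W/m²

cos θ_z = sin ϕ sin δ + cos ϕ cos δ cos h = 0.044290 + 0.941876 = 0.986166.
Flux = S_0 · cos θ_z = 1361 × 0.986166 = 1342 W/m².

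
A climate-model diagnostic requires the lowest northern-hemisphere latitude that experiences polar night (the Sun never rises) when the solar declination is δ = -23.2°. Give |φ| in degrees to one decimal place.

Polar night requires cos H₀ = −tan φ tan δ ≥ 1, i.e. tan φ tan δ ≤ −1.
The boundary is |tan φ| · |tan δ| = 1, so |φ| = 90° − |δ| = 90° − 23.2° = 66.8° in the northern hemisphere.

|φ| = 66.8°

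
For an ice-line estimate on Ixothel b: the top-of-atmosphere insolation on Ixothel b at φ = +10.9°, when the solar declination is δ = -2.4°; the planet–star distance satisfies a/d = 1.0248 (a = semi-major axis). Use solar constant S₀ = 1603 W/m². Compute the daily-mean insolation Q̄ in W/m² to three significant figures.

cos H₀ = −tan(+10.9°) tan(-2.400°) = 0.0081, H₀ = 1.5627 rad.
Bracket: H₀ sin φ sin δ + cos φ cos δ sin H₀ = 1.5627×0.18910×-0.04188 + 0.98196×0.99912×0.99997 = -0.012376 + 0.981066 = 0.968690.
Inverse-square distance factor (a/d)² = 1.0248² = 1.050215.
Q̄ = (S₀/π) × 1.050215 × [bracket] = (1603/π) × 1.050215 × 0.968690 = 519.1 W/m².

Q̄ ≈ 519 W/m²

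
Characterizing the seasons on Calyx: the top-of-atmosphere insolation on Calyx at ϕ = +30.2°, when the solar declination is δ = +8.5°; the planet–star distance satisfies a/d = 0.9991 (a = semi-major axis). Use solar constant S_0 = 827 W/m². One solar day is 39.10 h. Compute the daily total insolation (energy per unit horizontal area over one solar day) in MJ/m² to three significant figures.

36.1 MJ/m²

cos h₀ = −tan(+30.2°) tan(+8.500°) = -0.0870, h₀ = 1.6579 rad.
Bracket: h₀ sin ϕ sin δ + cos ϕ cos δ sin h₀ = 1.6579×0.50302×0.14781 + 0.86427×0.98902×0.99621 = 0.123267 + 0.851541 = 0.974808.
Inverse-square distance factor (a/d)² = 0.9991² = 0.998201.
Q̄ = (S_0/π) × 0.998201 × [bracket] = (827/π) × 0.998201 × 0.974808 = 256.15 W/m².
Daily total = Q̄ × 39.10 h × 3600 s/h = 256.15 × 39.10 × 3600 / 10⁶ = 36.06 MJ/m².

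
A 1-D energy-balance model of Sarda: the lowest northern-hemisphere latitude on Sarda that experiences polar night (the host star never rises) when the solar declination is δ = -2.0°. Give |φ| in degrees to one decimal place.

Polar night requires cos H₀ = −tan φ tan δ ≥ 1, i.e. tan φ tan δ ≤ −1.
The boundary is |tan φ| · |tan δ| = 1, so |φ| = 90° − |δ| = 90° − 2.0° = 88.0° in the northern hemisphere.

|φ| = 88.0°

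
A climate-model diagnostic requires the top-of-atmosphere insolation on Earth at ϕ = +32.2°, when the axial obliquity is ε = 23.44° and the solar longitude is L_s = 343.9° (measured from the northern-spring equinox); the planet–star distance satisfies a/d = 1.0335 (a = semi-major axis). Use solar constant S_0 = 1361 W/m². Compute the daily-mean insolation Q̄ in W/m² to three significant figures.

Q̄ ≈ 347 W/m²

Solar declination: sin δ = sin ε · sin L_s = sin 23.44° × sin 343.9° = -0.11031, so δ = -6.333°.
cos h₀ = −tan(+32.2°) tan(-6.333°) = 0.0699, h₀ = 1.5008 rad.
Bracket: h₀ sin ϕ sin δ + cos ϕ cos δ sin h₀ = 1.5008×0.53288×-0.11031 + 0.84619×0.99390×0.99755 = -0.088220 + 0.838968 = 0.750748.
Inverse-square distance factor (a/d)² = 1.0335² = 1.068122.
Q̄ = (S_0/π) × 1.068122 × [bracket] = (1361/π) × 1.068122 × 0.750748 = 347.4 W/m².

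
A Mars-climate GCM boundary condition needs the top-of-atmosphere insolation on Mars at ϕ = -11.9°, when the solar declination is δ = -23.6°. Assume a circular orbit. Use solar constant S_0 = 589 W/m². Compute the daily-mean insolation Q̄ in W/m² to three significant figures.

Q̄ ≈ 193 W/m²

cos h₀ = −tan(-11.9°) tan(-23.600°) = -0.0921, h₀ = 1.6630 rad.
Bracket: h₀ sin ϕ sin δ + cos ϕ cos δ sin h₀ = 1.6630×-0.20620×-0.40035 + 0.97851×0.91636×0.99575 = 0.137284 + 0.892857 = 1.030141.
Q̄ = (S_0/π) × [bracket] = (589/π) × 1.030141 = 193.1 W/m².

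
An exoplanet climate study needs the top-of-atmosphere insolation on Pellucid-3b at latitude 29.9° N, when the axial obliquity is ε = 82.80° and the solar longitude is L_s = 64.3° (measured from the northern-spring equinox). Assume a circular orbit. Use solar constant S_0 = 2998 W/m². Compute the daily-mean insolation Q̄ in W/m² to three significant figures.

Solar declination: sin δ = sin ε · sin L_s = sin 82.80° × sin 64.3° = 0.89397, so δ = +63.377°.
cos h₀ = −tan(+29.9°) tan(+63.377°) = -1.1471 ≤ −1 ⇒ polar day, h₀ = π.
Bracket: h₀ sin ϕ sin δ + cos ϕ cos δ sin h₀ = 3.1416×0.49849×0.89397 + 0.86690×0.44812×0.00000 = 1.400007 + 0.000000 = 1.400007.
Q̄ = (S_0/π) × [bracket] = (2998/π) × 1.400007 = 1336 W/m².

Q̄ ≈ 1.34e+03 W/m²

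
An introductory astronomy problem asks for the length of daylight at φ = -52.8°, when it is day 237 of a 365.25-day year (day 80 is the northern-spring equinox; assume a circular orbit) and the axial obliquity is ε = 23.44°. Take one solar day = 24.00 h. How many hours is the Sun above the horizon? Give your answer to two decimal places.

Solar longitude: λ_s = 360° × (237 − 80)/365.25 = 154.743°.
sin δ = sin 23.44° × sin 154.743° = 0.16973, so δ = +9.772°.
cos H₀ = −tan φ · tan δ = −tan(-52.8°) × tan(+9.772°) = 0.2269, so H₀ = 1.3419 rad = 76.89°.
Daylight = 2H₀/(2π) × 24.00 h = (1.3419/π) × 24.00 = 10.25 h.

10.25 h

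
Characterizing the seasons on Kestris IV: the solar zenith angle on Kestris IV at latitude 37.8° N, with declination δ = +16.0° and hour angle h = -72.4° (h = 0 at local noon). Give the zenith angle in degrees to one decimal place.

cos θ_z = sin φ sin δ + cos φ cos δ cos h = 0.168940 + 0.229664 = 0.398604.
θ_z = arccos(0.398604) = 66.5°.

θ_z = 66.5°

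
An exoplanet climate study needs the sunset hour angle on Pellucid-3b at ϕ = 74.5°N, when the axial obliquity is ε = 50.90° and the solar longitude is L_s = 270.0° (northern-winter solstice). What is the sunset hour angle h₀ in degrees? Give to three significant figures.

h₀ = 0.00°

Solar declination: sin δ = sin ε · sin L_s = sin 50.90° × sin 270.0° = -0.77605, so δ = -50.900°.
cos h₀ = −tan ϕ · tan δ = 4.4370 ≥ 1, so the host star never rises (polar night) and h₀ = 0.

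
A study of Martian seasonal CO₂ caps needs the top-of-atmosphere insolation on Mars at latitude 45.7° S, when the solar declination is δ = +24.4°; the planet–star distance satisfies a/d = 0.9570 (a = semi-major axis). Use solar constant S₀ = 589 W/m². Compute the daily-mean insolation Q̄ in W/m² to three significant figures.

Q̄ ≈ 41.5 W/m²

cos H₀ = −tan(-45.7°) tan(+24.400°) = 0.4648, H₀ = 1.0873 rad.
Bracket: H₀ sin φ sin δ + cos φ cos δ sin H₀ = 1.0873×-0.71569×0.41310 + 0.69842×0.91068×0.88539 = -0.321462 + 0.563141 = 0.241679.
Inverse-square distance factor (a/d)² = 0.9570² = 0.915849.
Q̄ = (S₀/π) × 0.915849 × [bracket] = (589/π) × 0.915849 × 0.241679 = 41.50 W/m².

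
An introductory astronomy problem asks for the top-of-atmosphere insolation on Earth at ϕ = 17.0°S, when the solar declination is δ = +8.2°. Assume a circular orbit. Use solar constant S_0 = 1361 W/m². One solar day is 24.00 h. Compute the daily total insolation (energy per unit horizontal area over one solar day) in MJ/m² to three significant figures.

33.0 MJ/m²

cos h₀ = −tan(-17.0°) tan(+8.200°) = 0.0441, h₀ = 1.5267 rad.
Bracket: h₀ sin ϕ sin δ + cos ϕ cos δ sin h₀ = 1.5267×-0.29237×0.14263 + 0.95630×0.98978×0.99903 = -0.063665 + 0.945608 = 0.881943.
Q̄ = (S_0/π) × [bracket] = (1361/π) × 0.881943 = 382.08 W/m².
Daily total = Q̄ × 24.00 h × 3600 s/h = 382.08 × 24.00 × 3600 / 10⁶ = 33.01 MJ/m².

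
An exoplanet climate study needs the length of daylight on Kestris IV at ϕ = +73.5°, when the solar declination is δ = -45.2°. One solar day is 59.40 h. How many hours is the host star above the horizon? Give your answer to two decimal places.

cos h₀ = −tan ϕ · tan δ = 3.3996 ≥ 1, so the host star never rises (polar night) and h₀ = 0.
Daylight = 2h₀/(2π) × 59.40 h = (0.0000/π) × 59.40 = 0.00 h.

0.00 h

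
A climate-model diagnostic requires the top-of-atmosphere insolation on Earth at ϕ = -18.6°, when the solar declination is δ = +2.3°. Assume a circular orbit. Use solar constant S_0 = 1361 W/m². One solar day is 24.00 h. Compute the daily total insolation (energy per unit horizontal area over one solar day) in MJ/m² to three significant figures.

34.7 MJ/m²

cos h₀ = −tan(-18.6°) tan(+2.300°) = 0.0135, h₀ = 1.5573 rad.
Bracket: h₀ sin ϕ sin δ + cos ϕ cos δ sin h₀ = 1.5573×-0.31896×0.04013 + 0.94777×0.99919×0.99991 = -0.019933 + 0.946917 = 0.926984.
Q̄ = (S_0/π) × [bracket] = (1361/π) × 0.926984 = 401.59 W/m².
Daily total = Q̄ × 24.00 h × 3600 s/h = 401.59 × 24.00 × 3600 / 10⁶ = 34.70 MJ/m².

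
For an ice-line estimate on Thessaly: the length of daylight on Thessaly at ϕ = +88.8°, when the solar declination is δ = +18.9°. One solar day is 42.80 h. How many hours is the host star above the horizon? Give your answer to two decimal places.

42.80 h

Sunrise equation: cos h₀ = −tan ϕ · tan δ = -16.3449 ≤ −1, so the host star never sets (polar day) and h₀ = π.
Daylight = 2h₀/(2π) × 42.80 h = (3.1416/π) × 42.80 = 42.80 h.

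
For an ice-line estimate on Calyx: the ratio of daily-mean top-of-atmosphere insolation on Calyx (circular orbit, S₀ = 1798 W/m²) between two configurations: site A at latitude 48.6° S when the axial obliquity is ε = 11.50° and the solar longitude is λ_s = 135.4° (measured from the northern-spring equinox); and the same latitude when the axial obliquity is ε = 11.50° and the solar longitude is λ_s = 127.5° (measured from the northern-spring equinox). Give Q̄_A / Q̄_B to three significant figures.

Q̄_A / Q̄_B ≈ 1.04

— Configuration A (φ=-48.6°):
Solar declination: sin δ = sin ε · sin λ_s = sin 11.50° × sin 135.4° = 0.13999, so δ = +8.047°.
cos H₀ = −tan(-48.6°) tan(+8.047°) = 0.1604, H₀ = 1.4097 rad.
Bracket: H₀ sin φ sin δ + cos φ cos δ sin H₀ = 1.4097×-0.75011×0.13999 + 0.66131×0.99015×0.98706 = -0.148030 + 0.646323 = 0.498293.
Q̄ = (S₀/π) × [bracket] = (1798/π) × 0.498293 = 285.18 W/m².
— Configuration B (φ=-48.6°):
Solar declination: sin δ = sin ε · sin λ_s = sin 11.50° × sin 127.5° = 0.15817, so δ = +9.101°.
cos H₀ = −tan(-48.6°) tan(+9.101°) = 0.1817, H₀ = 1.3881 rad.
Bracket: H₀ sin φ sin δ + cos φ cos δ sin H₀ = 1.3881×-0.75011×0.15817 + 0.66131×0.98741×0.98335 = -0.164691 + 0.642112 = 0.477421.
Q̄ = (S₀/π) × [bracket] = (1798/π) × 0.477421 = 273.24 W/m².
Ratio Q̄_A / Q̄_B = 285.18 / 273.24 = 1.044.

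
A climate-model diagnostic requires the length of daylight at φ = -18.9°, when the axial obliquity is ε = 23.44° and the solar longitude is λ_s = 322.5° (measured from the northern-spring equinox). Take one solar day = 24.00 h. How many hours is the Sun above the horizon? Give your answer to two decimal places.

Solar declination: sin δ = sin ε · sin λ_s = sin 23.44° × sin 322.5° = -0.24216, so δ = -14.014°.
cos H₀ = −tan φ · tan δ = −tan(-18.9°) × tan(-14.014°) = -0.0855, so H₀ = 1.6564 rad = 94.90°.
Daylight = 2H₀/(2π) × 24.00 h = (1.6564/π) × 24.00 = 12.65 h.

12.65 h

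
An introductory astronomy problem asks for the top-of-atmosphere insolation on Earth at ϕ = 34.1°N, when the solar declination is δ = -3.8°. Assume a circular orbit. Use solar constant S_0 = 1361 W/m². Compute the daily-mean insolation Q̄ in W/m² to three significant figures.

Q̄ ≈ 333 W/m²

cos h₀ = −tan(+34.1°) tan(-3.800°) = 0.0450, h₀ = 1.5258 rad.
Bracket: h₀ sin ϕ sin δ + cos ϕ cos δ sin h₀ = 1.5258×0.56064×-0.06627 + 0.82806×0.99780×0.99899 = -0.056689 + 0.825404 = 0.768715.
Q̄ = (S_0/π) × [bracket] = (1361/π) × 0.768715 = 333.0 W/m².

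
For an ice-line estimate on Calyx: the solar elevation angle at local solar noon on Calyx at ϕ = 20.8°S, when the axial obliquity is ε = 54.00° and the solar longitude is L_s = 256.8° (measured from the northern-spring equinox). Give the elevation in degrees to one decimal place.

58.8°

Solar declination: sin δ = sin ε · sin L_s = sin 54.00° × sin 256.8° = -0.78764, so δ = -51.966°.
At local noon the hour angle is zero, so the zenith angle equals |ϕ − δ| = |-20.8° − (-51.966°)| = 31.166°.
Elevation = 90° − 31.166° = 58.8°.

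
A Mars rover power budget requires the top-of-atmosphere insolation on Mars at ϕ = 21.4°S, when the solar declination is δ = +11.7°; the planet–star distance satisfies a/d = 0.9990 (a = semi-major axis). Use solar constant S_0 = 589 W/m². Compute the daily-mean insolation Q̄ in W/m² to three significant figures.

Q̄ ≈ 149 W/m²

cos h₀ = −tan(-21.4°) tan(+11.700°) = 0.0812, h₀ = 1.4895 rad.
Bracket: h₀ sin ϕ sin δ + cos ϕ cos δ sin h₀ = 1.4895×-0.36488×0.20279 + 0.93106×0.97922×0.99670 = -0.110214 + 0.908704 = 0.798490.
Inverse-square distance factor (a/d)² = 0.9990² = 0.998001.
Q̄ = (S_0/π) × 0.998001 × [bracket] = (589/π) × 0.998001 × 0.798490 = 149.4 W/m².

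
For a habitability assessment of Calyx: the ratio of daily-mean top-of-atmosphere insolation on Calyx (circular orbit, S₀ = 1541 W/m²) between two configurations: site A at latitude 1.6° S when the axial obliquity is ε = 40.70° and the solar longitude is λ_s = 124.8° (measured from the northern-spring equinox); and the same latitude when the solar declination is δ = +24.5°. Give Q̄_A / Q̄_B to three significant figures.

Q̄_A / Q̄_B ≈ 0.921

— Configuration A (φ=-1.6°):
Solar declination: sin δ = sin ε · sin λ_s = sin 40.70° × sin 124.8° = 0.53547, so δ = +32.376°.
cos H₀ = −tan(-1.6°) tan(+32.376°) = 0.0177, H₀ = 1.5531 rad.
Bracket: H₀ sin φ sin δ + cos φ cos δ sin H₀ = 1.5531×-0.02792×0.53547 + 0.99961×0.84455×0.99984 = -0.023219 + 0.844086 = 0.820867.
Q̄ = (S₀/π) × [bracket] = (1541/π) × 0.820867 = 402.65 W/m².
— Configuration B (φ=-1.6°):
cos H₀ = −tan(-1.6°) tan(+24.500°) = 0.0127, H₀ = 1.5581 rad.
Bracket: H₀ sin φ sin δ + cos φ cos δ sin H₀ = 1.5581×-0.02792×0.41469 + 0.99961×0.90996×0.99992 = -0.018040 + 0.909532 = 0.891492.
Q̄ = (S₀/π) × [bracket] = (1541/π) × 0.891492 = 437.29 W/m².
Ratio Q̄_A / Q̄_B = 402.65 / 437.29 = 0.9208.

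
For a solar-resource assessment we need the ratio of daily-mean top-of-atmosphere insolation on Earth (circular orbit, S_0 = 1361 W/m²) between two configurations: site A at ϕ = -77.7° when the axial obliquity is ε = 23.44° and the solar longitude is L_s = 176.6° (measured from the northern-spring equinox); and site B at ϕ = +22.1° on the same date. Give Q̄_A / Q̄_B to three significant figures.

— Configuration A (ϕ=-77.7°):
Solar declination: sin δ = sin ε · sin L_s = sin 23.44° × sin 176.6° = 0.02359, so δ = +1.352°.
cos h₀ = −tan(-77.7°) tan(+1.352°) = 0.1082, h₀ = 1.4624 rad.
Bracket: h₀ sin ϕ sin δ + cos ϕ cos δ sin h₀ = 1.4624×-0.97705×0.02359 + 0.21303×0.99972×0.99413 = -0.033706 + 0.211720 = 0.178014.
Q̄ = (S_0/π) × [bracket] = (1361/π) × 0.178014 = 77.119 W/m².
— Configuration B (ϕ=+22.1°):
cos h₀ = −tan(+22.1°) tan(+1.352°) = -0.0096, h₀ = 1.5804 rad.
Bracket: h₀ sin ϕ sin δ + cos ϕ cos δ sin h₀ = 1.5804×0.37622×0.02359 + 0.92653×0.99972×0.99995 = 0.014026 + 0.926224 = 0.940250.
Q̄ = (S_0/π) × [bracket] = (1361/π) × 0.940250 = 407.33 W/m².
Ratio Q̄_A / Q̄_B = 77.119 / 407.33 = 0.1893.

Q̄_A / Q̄_B ≈ 0.189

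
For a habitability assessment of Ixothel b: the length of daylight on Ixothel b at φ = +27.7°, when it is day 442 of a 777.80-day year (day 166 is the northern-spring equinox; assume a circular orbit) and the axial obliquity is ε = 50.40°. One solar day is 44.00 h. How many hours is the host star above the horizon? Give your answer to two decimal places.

27.82 h

Solar longitude: λ_s = 360° × (442 − 166)/777.80 = 127.745°.
sin δ = sin 50.40° × sin 127.745° = 0.60928, so δ = +37.537°.
cos H₀ = −tan φ · tan δ = −tan(+27.7°) × tan(+37.537°) = -0.4034, so H₀ = 1.9860 rad = 113.79°.
Daylight = 2H₀/(2π) × 44.00 h = (1.9860/π) × 44.00 = 27.82 h.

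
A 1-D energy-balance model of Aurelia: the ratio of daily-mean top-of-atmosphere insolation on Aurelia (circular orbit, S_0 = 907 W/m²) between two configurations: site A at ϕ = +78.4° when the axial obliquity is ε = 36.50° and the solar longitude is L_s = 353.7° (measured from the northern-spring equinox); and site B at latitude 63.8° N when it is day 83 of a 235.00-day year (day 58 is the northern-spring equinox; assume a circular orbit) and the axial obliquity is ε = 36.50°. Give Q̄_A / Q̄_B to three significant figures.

— Configuration A (ϕ=+78.4°):
Solar declination: sin δ = sin ε · sin L_s = sin 36.50° × sin 353.7° = -0.06527, so δ = -3.742°.
cos h₀ = −tan(+78.4°) tan(-3.742°) = 0.3187, h₀ = 1.2465 rad.
Bracket: h₀ sin ϕ sin δ + cos ϕ cos δ sin h₀ = 1.2465×0.97958×-0.06527 + 0.20108×0.99787×0.94787 = -0.079698 + 0.190192 = 0.110494.
Q̄ = (S_0/π) × [bracket] = (907/π) × 0.110494 = 31.900 W/m².
— Configuration B (ϕ=+63.8°):
Solar longitude: L_s = 360° × (83 − 58)/235.00 = 38.298°.
sin δ = sin 36.50° × sin 38.298° = 0.36864, so δ = +21.632°.
cos h₀ = −tan(+63.8°) tan(+21.632°) = -0.8059, h₀ = 2.5081 rad.
Bracket: h₀ sin ϕ sin δ + cos ϕ cos δ sin h₀ = 2.5081×0.89726×0.36864 + 0.44151×0.92957×0.59200 = 0.829594 + 0.242965 = 1.072559.
Q̄ = (S_0/π) × [bracket] = (907/π) × 1.072559 = 309.66 W/m².
Ratio Q̄_A / Q̄_B = 31.900 / 309.66 = 0.1030.

Q̄_A / Q̄_B ≈ 0.103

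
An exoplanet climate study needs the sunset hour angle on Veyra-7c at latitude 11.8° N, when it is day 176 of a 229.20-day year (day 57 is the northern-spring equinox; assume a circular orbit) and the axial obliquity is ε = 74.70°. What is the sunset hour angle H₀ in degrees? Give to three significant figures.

H₀ = 88.6°

Solar longitude: λ_s = 360° × (176 − 57)/229.20 = 186.911°.
sin δ = sin 74.70° × sin 186.911° = -0.11606, so δ = -6.665°.
cos H₀ = −tan φ · tan δ = −tan(+11.8°) × tan(-6.665°) = 0.0244, so H₀ = 1.5464 rad = 88.60°.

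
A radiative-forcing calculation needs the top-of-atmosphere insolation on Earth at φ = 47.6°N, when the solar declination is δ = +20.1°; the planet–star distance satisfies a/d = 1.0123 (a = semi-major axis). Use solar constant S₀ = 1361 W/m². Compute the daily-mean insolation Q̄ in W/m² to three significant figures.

Q̄ ≈ 481 W/m²

cos H₀ = −tan(+47.6°) tan(+20.100°) = -0.4008, H₀ = 1.9831 rad.
Bracket: H₀ sin φ sin δ + cos φ cos δ sin H₀ = 1.9831×0.73846×0.34366 + 0.67430×0.93909×0.91618 = 0.503269 + 0.580151 = 1.083420.
Inverse-square distance factor (a/d)² = 1.0123² = 1.024751.
Q̄ = (S₀/π) × 1.024751 × [bracket] = (1361/π) × 1.024751 × 1.083420 = 481.0 W/m².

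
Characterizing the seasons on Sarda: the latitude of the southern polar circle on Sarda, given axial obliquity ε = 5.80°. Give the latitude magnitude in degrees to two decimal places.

84.20°

The polar circle is the lowest latitude that experiences at least one full rotation of continuous darkness at the northern-summer solstice; it lies at |ϕ| = 90° − ε = 90° − 5.80° = 84.20°.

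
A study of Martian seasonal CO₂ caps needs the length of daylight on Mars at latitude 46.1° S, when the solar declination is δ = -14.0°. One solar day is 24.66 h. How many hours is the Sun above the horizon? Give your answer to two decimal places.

cos h₀ = −tan ϕ · tan δ = −tan(-46.1°) × tan(-14.000°) = -0.2591, so h₀ = 1.8329 rad = 105.02°.
Daylight = 2h₀/(2π) × 24.66 h = (1.8329/π) × 24.66 = 14.39 h.

14.39 h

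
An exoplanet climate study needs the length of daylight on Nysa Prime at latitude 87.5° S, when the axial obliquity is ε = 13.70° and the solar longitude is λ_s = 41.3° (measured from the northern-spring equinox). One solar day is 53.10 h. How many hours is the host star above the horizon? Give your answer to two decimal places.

Solar declination: sin δ = sin ε · sin λ_s = sin 13.70° × sin 41.3° = 0.15631, so δ = +8.993°.
cos H₀ = −tan φ · tan δ = 3.6247 ≥ 1, so the host star never rises (polar night) and H₀ = 0.
Daylight = 2H₀/(2π) × 53.10 h = (0.0000/π) × 53.10 = 0.00 h.

0.00 h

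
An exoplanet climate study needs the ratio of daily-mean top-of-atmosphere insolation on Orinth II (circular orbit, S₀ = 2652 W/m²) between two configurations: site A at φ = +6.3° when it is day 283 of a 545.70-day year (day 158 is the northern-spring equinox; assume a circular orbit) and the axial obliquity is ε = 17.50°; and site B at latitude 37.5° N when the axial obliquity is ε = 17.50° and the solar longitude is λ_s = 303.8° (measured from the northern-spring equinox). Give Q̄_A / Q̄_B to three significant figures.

— Configuration A (φ=+6.3°):
Solar longitude: λ_s = 360° × (283 − 158)/545.70 = 82.463°.
sin δ = sin 17.50° × sin 82.463° = 0.29811, so δ = +17.344°.
cos H₀ = −tan(+6.3°) tan(+17.344°) = -0.0345, H₀ = 1.6053 rad.
Bracket: H₀ sin φ sin δ + cos φ cos δ sin H₀ = 1.6053×0.10973×0.29811 + 0.99396×0.95453×0.99941 = 0.052512 + 0.948205 = 1.000717.
Q̄ = (S₀/π) × [bracket] = (2652/π) × 1.000717 = 844.76 W/m².
— Configuration B (φ=+37.5°):
Solar declination: sin δ = sin ε · sin λ_s = sin 17.50° × sin 303.8° = -0.24988, so δ = -14.471°.
cos H₀ = −tan(+37.5°) tan(-14.471°) = 0.1980, H₀ = 1.3715 rad.
Bracket: H₀ sin φ sin δ + cos φ cos δ sin H₀ = 1.3715×0.60876×-0.24988 + 0.79335×0.96828×0.98020 = -0.208628 + 0.752975 = 0.544347.
Q̄ = (S₀/π) × [bracket] = (2652/π) × 0.544347 = 459.51 W/m².
Ratio Q̄_A / Q̄_B = 844.76 / 459.51 = 1.838.

Q̄_A / Q̄_B ≈ 1.84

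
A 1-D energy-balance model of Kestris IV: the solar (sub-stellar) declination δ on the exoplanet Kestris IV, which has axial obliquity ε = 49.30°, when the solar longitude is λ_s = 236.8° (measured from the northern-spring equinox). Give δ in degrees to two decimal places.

sin δ = sin ε · sin λ_s = sin 49.30° × sin 236.8° = -0.634380.
δ = arcsin(-0.634380) = -39.37°.

δ = -39.37°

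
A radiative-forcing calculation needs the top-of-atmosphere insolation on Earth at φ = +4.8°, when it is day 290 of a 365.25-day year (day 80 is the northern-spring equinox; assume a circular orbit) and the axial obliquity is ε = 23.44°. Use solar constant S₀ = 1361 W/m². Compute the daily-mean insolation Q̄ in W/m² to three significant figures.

Solar longitude: λ_s = 360° × (290 − 80)/365.25 = 206.982°.
sin δ = sin 23.44° × sin 206.982° = -0.18048, so δ = -10.398°.
cos H₀ = −tan(+4.8°) tan(-10.398°) = 0.0154, H₀ = 1.5554 rad.
Bracket: H₀ sin φ sin δ + cos φ cos δ sin H₀ = 1.5554×0.08368×-0.18048 + 0.99649×0.98358×0.99988 = -0.023491 + 0.980010 = 0.956519.
Q̄ = (S₀/π) × [bracket] = (1361/π) × 0.956519 = 414.4 W/m².

Q̄ ≈ 414 W/m²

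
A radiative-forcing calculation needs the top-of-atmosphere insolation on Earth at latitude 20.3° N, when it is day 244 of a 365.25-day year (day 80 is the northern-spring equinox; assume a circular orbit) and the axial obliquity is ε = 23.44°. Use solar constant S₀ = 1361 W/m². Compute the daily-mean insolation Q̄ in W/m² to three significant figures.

Solar longitude: λ_s = 360° × (244 − 80)/365.25 = 161.643°.
sin δ = sin 23.44° × sin 161.643° = 0.12528, so δ = +7.197°.
cos H₀ = −tan(+20.3°) tan(+7.197°) = -0.0467, H₀ = 1.6175 rad.
Bracket: H₀ sin φ sin δ + cos φ cos δ sin H₀ = 1.6175×0.34694×0.12528 + 0.93789×0.99212×0.99891 = 0.070304 + 0.929485 = 0.999789.
Q̄ = (S₀/π) × [bracket] = (1361/π) × 0.999789 = 433.1 W/m².

Q̄ ≈ 433 W/m²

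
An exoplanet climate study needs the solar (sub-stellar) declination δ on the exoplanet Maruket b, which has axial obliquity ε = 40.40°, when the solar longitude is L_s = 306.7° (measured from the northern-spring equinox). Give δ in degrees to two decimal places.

δ = -31.31°

sin δ = sin ε · sin L_s = sin 40.40° × sin 306.7° = -0.519647.
δ = arcsin(-0.519647) = -31.31°.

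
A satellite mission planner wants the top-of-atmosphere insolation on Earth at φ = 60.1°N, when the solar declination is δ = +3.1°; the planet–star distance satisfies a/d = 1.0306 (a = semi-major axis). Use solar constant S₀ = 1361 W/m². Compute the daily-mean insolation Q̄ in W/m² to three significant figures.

Q̄ ≈ 264 W/m²

cos H₀ = −tan(+60.1°) tan(+3.100°) = -0.0942, H₀ = 1.6651 rad.
Bracket: H₀ sin φ sin δ + cos φ cos δ sin H₀ = 1.6651×0.86690×0.05408 + 0.49849×0.99854×0.99555 = 0.078063 + 0.495547 = 0.573610.
Inverse-square distance factor (a/d)² = 1.0306² = 1.062136.
Q̄ = (S₀/π) × 1.062136 × [bracket] = (1361/π) × 1.062136 × 0.573610 = 263.9 W/m².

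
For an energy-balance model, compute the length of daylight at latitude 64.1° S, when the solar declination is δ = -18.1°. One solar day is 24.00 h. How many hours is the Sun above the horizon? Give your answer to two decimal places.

17.64 h

cos H₀ = −tan φ · tan δ = −tan(-64.1°) × tan(-18.100°) = -0.6731, so H₀ = 2.3092 rad = 132.31°.
Daylight = 2H₀/(2π) × 24.00 h = (2.3092/π) × 24.00 = 17.64 h.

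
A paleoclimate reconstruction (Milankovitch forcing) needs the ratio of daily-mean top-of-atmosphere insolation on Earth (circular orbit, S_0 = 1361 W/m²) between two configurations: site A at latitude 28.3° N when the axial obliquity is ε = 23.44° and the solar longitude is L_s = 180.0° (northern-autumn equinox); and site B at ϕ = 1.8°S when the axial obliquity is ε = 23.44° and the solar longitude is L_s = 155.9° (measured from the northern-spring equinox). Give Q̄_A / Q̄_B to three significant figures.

— Configuration A (ϕ=+28.3°):
Solar declination: sin δ = sin ε · sin L_s = sin 23.44° × sin 180.0° = 0.00000, so δ = +0.000°.
cos h₀ = −tan(+28.3°) tan(+0.000°) = -0.0000, h₀ = 1.5708 rad.
Bracket: h₀ sin ϕ sin δ + cos ϕ cos δ sin h₀ = 1.5708×0.47409×0.00000 + 0.88048×1.00000×1.00000 = 0.000000 + 0.880480 = 0.880480.
Q̄ = (S_0/π) × [bracket] = (1361/π) × 0.880480 = 381.44 W/m².
— Configuration B (ϕ=-1.8°):
Solar declination: sin δ = sin ε · sin L_s = sin 23.44° × sin 155.9° = 0.16243, so δ = +9.348°.
cos h₀ = −tan(-1.8°) tan(+9.348°) = 0.0052, h₀ = 1.5656 rad.
Bracket: h₀ sin ϕ sin δ + cos ϕ cos δ sin h₀ = 1.5656×-0.03141×0.16243 + 0.99951×0.98672×0.99999 = -0.007988 + 0.986227 = 0.978239.
Q̄ = (S_0/π) × [bracket] = (1361/π) × 0.978239 = 423.79 W/m².
Ratio Q̄_A / Q̄_B = 381.44 / 423.79 = 0.9001.

Q̄_A / Q̄_B ≈ 0.900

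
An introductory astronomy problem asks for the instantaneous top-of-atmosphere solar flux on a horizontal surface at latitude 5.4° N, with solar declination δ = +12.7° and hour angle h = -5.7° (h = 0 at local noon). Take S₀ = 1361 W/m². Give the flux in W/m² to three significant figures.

cos θ_z = sin φ sin δ + cos φ cos δ cos h = 0.020689 + 0.966403 = 0.987092.
Flux = S₀ · cos θ_z = 1361 × 0.987092 = 1343 W/m².

1.34e+03 W/m²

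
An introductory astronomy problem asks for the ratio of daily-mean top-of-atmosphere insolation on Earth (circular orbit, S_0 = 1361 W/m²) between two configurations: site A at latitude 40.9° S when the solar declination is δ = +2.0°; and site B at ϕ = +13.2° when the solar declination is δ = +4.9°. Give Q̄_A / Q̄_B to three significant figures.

— Configuration A (ϕ=-40.9°):
cos h₀ = −tan(-40.9°) tan(+2.000°) = 0.0302, h₀ = 1.5405 rad.
Bracket: h₀ sin ϕ sin δ + cos ϕ cos δ sin h₀ = 1.5405×-0.65474×0.03490 + 0.75585×0.99939×0.99954 = -0.035201 + 0.755041 = 0.719840.
Q̄ = (S_0/π) × [bracket] = (1361/π) × 0.719840 = 311.85 W/m².
— Configuration B (ϕ=+13.2°):
cos h₀ = −tan(+13.2°) tan(+4.900°) = -0.0201, h₀ = 1.5909 rad.
Bracket: h₀ sin ϕ sin δ + cos ϕ cos δ sin h₀ = 1.5909×0.22835×0.08542 + 0.97358×0.99635×0.99980 = 0.031032 + 0.969832 = 1.000864.
Q̄ = (S_0/π) × [bracket] = (1361/π) × 1.000864 = 433.59 W/m².
Ratio Q̄_A / Q̄_B = 311.85 / 433.59 = 0.7192.

Q̄_A / Q̄_B ≈ 0.719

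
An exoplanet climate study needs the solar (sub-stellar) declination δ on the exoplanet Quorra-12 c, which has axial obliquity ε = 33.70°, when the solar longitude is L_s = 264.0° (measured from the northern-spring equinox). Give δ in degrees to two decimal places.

δ = -33.49°

sin δ = sin ε · sin L_s = sin 33.70° × sin 264.0° = -0.551805.
δ = arcsin(-0.551805) = -33.49°.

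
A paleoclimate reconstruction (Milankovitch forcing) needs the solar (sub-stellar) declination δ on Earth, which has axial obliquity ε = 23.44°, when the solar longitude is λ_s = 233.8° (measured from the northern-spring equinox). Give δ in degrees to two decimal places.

sin δ = sin ε · sin λ_s = sin 23.44° × sin 233.8° = -0.321000.
δ = arcsin(-0.321000) = -18.72°.

δ = -18.72°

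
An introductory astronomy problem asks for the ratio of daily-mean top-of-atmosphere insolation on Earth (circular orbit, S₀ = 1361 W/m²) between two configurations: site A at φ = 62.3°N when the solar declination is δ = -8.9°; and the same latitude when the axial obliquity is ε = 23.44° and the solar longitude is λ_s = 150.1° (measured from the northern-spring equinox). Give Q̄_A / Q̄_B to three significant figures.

Q̄_A / Q̄_B ≈ 0.346

— Configuration A (φ=+62.3°):
cos H₀ = −tan(+62.3°) tan(-8.900°) = 0.2983, H₀ = 1.2679 rad.
Bracket: H₀ sin φ sin δ + cos φ cos δ sin H₀ = 1.2679×0.88539×-0.15471 + 0.46484×0.98796×0.95448 = -0.173675 + 0.438339 = 0.264664.
Q̄ = (S₀/π) × [bracket] = (1361/π) × 0.264664 = 114.66 W/m².
— Configuration B (φ=+62.3°):
Solar declination: sin δ = sin ε · sin λ_s = sin 23.44° × sin 150.1° = 0.19829, so δ = +11.437°.
cos H₀ = −tan(+62.3°) tan(+11.437°) = -0.3853, H₀ = 1.9664 rad.
Bracket: H₀ sin φ sin δ + cos φ cos δ sin H₀ = 1.9664×0.88539×0.19829 + 0.46484×0.98014×0.92277 = 0.345229 + 0.420422 = 0.765651.
Q̄ = (S₀/π) × [bracket] = (1361/π) × 0.765651 = 331.70 W/m².
Ratio Q̄_A / Q̄_B = 114.66 / 331.70 = 0.3457.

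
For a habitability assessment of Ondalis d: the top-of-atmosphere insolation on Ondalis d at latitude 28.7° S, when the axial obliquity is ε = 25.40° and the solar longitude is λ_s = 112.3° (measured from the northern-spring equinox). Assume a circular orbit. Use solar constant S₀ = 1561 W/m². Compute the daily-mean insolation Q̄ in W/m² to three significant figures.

Solar declination: sin δ = sin ε · sin λ_s = sin 25.40° × sin 112.3° = 0.39685, so δ = +23.382°.
cos H₀ = −tan(-28.7°) tan(+23.382°) = 0.2367, H₀ = 1.3318 rad.
Bracket: H₀ sin φ sin δ + cos φ cos δ sin H₀ = 1.3318×-0.48022×0.39685 + 0.87715×0.91788×0.97158 = -0.253808 + 0.782237 = 0.528429.
Q̄ = (S₀/π) × [bracket] = (1561/π) × 0.528429 = 262.6 W/m².

Q̄ ≈ 263 W/m²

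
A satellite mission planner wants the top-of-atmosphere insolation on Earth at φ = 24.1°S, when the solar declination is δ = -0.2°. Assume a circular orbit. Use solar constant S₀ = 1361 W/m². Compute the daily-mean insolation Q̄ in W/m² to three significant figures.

cos H₀ = −tan(-24.1°) tan(-0.200°) = -0.0016, H₀ = 1.5724 rad.
Bracket: H₀ sin φ sin δ + cos φ cos δ sin H₀ = 1.5724×-0.40833×-0.00349 + 0.91283×0.99999×1.00000 = 0.002241 + 0.912821 = 0.915062.
Q̄ = (S₀/π) × [bracket] = (1361/π) × 0.915062 = 396.4 W/m².

Q̄ ≈ 396 W/m²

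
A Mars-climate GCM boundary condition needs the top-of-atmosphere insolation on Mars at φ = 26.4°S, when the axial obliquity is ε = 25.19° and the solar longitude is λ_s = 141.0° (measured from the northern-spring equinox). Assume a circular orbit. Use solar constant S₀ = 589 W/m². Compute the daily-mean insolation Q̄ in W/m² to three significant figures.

Q̄ ≈ 128 W/m²

Solar declination: sin δ = sin ε · sin λ_s = sin 25.19° × sin 141.0° = 0.26785, so δ = +15.537°.
cos H₀ = −tan(-26.4°) tan(+15.537°) = 0.1380, H₀ = 1.4323 rad.
Bracket: H₀ sin φ sin δ + cos φ cos δ sin H₀ = 1.4323×-0.44464×0.26785 + 0.89571×0.96346×0.99043 = -0.170582 + 0.854722 = 0.684140.
Q̄ = (S₀/π) × [bracket] = (589/π) × 0.684140 = 128.3 W/m².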